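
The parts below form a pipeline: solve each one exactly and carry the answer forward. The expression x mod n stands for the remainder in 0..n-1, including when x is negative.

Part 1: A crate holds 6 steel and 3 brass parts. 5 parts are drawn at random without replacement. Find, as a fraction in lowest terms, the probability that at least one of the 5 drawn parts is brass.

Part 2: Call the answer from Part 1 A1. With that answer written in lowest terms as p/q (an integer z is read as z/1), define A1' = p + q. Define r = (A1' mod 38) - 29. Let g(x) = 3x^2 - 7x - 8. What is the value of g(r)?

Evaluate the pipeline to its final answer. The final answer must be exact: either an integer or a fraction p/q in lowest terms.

Part 1: total draws C(9,5) = 126; complement C(6,5) = 6; favorable 126 - 6 = 120; P = 20/21; answer 20/21
Part 2: A1 = 20/21; threaded value p + q = 41; r = -26; 3*(-26)^2 - 7*(-26)^1 - 8 = (2028) + (182) + (-8) = 2202; answer 2202

2202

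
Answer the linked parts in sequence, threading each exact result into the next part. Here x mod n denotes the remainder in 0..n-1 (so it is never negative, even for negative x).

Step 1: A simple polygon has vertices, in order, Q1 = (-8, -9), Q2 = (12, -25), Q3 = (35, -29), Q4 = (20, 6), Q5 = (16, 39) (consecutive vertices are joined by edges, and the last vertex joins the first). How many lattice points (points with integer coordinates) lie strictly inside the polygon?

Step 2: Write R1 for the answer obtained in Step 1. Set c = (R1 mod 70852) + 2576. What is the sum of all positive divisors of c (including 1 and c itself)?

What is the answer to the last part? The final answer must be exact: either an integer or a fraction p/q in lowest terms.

8268

Step 1: cross terms: (-8*-25 - 12*-9)=308, (12*-29 - 35*-25)=527, (35*6 - 20*-29)=790, (20*39 - 16*6)=684, (16*-9 - -8*39)=168; twice the area = |2477| = 2477; area = 2477/2; boundary points = 4 + 1 + 5 + 1 + 24 = 35; strictly interior points = area - boundary/2 + 1 = 1222; answer 1222
Step 2: R1 = 1222; c = 3798; 3798 = 2 * 3^2 * 211; sigma = (1 + 2) * (1 + 3 + 9) * (1 + 211) = 3 * 13 * 212 = 8268; answer 8268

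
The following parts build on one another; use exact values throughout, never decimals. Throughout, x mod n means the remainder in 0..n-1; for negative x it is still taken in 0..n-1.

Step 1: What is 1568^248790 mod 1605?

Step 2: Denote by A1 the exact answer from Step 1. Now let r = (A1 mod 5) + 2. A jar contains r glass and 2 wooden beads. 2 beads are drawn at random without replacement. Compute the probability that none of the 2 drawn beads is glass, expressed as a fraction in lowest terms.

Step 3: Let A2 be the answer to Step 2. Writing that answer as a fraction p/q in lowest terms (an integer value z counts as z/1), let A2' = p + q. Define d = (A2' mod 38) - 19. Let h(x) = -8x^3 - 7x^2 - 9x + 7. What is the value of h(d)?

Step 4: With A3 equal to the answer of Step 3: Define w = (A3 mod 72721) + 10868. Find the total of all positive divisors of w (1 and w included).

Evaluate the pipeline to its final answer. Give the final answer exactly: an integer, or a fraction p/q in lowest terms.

Step 1: squarings mod 1605: 1568^1=1568, 1568^2=1369, 1568^4=1126, 1568^8=1531, 1568^16=661, 1568^32=361, 1568^64=316, 1568^128=346, 1568^256=946, 1568^512=931, 1568^1024=61, 1568^2048=511, 1568^4096=1111, 1568^8192=76, 1568^16384=961, 1568^32768=646, 1568^65536=16, 1568^131072=256; 1568^248790 = 1568^2 * 1568^4 * 1568^16 * 1568^64 * 1568^128 * 1568^256 * 1568^512 * 1568^2048 * 1568^16384 * 1568^32768 * 1568^65536 * 1568^131072 = 889 (mod 1605); answer 889
Step 2: A1 = 889; r = 6; total draws C(8,2) = 28; favorable C(2,2) = 1; P = 1/28; answer 1/28
Step 3: A2 = 1/28; threaded value p + q = 29; d = 10; -8*(10)^3 - 7*(10)^2 - 9*(10)^1 + 7 = (-8000) + (-700) + (-90) + (7) = -8783; answer -8783
Step 4: A3 = -8783; w = 74806; 74806 = 2 * 113 * 331; sigma = (1 + 2) * (1 + 113) * (1 + 331) = 3 * 114 * 332 = 113544; answer 113544

113544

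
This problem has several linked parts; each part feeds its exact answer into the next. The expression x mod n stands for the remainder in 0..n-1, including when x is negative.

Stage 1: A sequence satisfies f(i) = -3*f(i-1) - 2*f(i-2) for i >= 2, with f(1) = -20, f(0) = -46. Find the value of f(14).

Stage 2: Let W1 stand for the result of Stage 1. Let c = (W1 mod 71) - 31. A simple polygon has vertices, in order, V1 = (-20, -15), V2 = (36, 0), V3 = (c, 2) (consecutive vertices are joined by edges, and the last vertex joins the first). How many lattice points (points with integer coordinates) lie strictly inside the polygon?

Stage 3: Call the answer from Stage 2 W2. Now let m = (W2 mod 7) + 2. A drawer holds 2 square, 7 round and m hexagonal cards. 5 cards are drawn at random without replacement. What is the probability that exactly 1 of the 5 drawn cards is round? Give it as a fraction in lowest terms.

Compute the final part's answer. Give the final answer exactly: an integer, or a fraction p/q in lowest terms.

70/429

Stage 1: f(2) = -3*(-20) - 2*(-46) = 152; iterating: f(2)=152, f(3)=-416, f(4)=944, f(5)=-2000, f(6)=4112, f(7)=-8336, f(8)=16784, f(9)=-33680, f(10)=67472, f(11)=-135056, f(12)=270224, f(13)=-540560, f(14)=1081232; answer 1081232
Stage 2: W1 = 1081232; c = 13; cross terms: (-20*0 - 36*-15)=540, (36*2 - 13*0)=72, (13*-15 - -20*2)=-155; twice the area = |457| = 457; area = 457/2; boundary points = 1 + 1 + 1 = 3; strictly interior points = area - boundary/2 + 1 = 228; answer 228
Stage 3: W2 = 228; m = 6; total draws C(15,5) = 3003; favorable C(7,1)*C(8,4) = 490; P = 70/429; answer 70/429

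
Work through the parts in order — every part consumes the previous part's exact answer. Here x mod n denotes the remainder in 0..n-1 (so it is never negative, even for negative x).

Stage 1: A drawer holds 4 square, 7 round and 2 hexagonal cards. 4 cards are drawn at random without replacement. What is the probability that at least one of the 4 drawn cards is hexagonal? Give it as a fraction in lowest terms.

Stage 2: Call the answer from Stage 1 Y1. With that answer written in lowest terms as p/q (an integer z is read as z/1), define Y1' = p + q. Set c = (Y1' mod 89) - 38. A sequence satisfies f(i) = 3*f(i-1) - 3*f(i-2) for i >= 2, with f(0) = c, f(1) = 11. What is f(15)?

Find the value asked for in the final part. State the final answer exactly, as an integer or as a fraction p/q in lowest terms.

166212

Stage 1: total draws C(13,4) = 715; complement C(11,4) = 330; favorable 715 - 330 = 385; P = 7/13; answer 7/13
Stage 2: Y1 = 7/13; threaded value p + q = 20; c = -18; f(2) = 3*(11) - 3*(-18) = 87; iterating: f(2)=87, f(3)=228, f(4)=423, f(5)=585, f(6)=486, f(7)=-297, f(8)=-2349, f(9)=-6156, f(10)=-11421, f(11)=-15795, f(12)=-13122, f(13)=8019, f(14)=63423, f(15)=166212; answer 166212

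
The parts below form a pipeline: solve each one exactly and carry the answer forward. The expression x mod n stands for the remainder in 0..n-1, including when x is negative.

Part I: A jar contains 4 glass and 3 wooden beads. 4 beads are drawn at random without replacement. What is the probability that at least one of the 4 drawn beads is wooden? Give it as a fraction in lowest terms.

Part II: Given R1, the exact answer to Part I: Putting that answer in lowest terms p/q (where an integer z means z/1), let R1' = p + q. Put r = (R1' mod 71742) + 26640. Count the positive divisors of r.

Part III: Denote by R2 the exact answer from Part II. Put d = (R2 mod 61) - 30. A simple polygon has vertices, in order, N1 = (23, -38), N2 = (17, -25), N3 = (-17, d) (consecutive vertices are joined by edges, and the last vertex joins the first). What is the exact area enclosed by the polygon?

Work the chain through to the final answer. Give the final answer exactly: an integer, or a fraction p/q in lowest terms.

Part I: total draws C(7,4) = 35; complement C(4,4) = 1; favorable 35 - 1 = 34; P = 34/35; answer 34/35
Part II: R1 = 34/35; threaded value p + q = 69; r = 26709; 26709 = 3 * 29 * 307; number of divisors = (1+1) * (1+1) * (1+1) = 8; answer 8
Part III: R2 = 8; d = -22; cross terms: (23*-25 - 17*-38)=71, (17*-22 - -17*-25)=-799, (-17*-38 - 23*-22)=1152; twice the area = |424| = 424; area = 212; answer 212

212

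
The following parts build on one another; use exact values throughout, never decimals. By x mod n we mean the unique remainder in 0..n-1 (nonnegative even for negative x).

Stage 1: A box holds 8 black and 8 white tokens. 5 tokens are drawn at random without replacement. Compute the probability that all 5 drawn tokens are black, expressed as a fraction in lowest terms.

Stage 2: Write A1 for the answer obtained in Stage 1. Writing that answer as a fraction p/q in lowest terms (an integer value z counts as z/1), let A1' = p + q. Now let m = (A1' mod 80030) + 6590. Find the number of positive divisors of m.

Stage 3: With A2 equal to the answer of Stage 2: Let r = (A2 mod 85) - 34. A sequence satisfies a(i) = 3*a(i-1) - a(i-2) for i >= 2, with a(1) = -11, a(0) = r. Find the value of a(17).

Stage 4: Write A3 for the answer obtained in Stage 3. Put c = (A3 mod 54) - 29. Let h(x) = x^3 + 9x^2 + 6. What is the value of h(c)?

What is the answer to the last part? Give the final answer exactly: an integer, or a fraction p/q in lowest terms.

4514

Stage 1: total draws C(16,5) = 4368; favorable C(8,5) = 56; P = 1/78; answer 1/78
Stage 2: A1 = 1/78; threaded value p + q = 79; m = 6669; 6669 = 3^3 * 13 * 19; number of divisors = (3+1) * (1+1) * (1+1) = 16; answer 16
Stage 3: A2 = 16; r = -18; a(2) = 3*(-11) - 1*(-18) = -15; iterating: a(2)=-15, a(3)=-34, a(4)=-87, a(5)=-227, a(6)=-594, a(7)=-1555, a(8)=-4071, a(9)=-10658, a(10)=-27903, a(11)=-73051, a(12)=-191250, a(13)=-500699, a(14)=-1310847, a(15)=-3431842, a(16)=-8984679, a(17)=-23522195; answer -23522195
Stage 4: A3 = -23522195; c = 14; 1*(14)^3 + 9*(14)^2 + 6 = (2744) + (1764) + (6) = 4514; answer 4514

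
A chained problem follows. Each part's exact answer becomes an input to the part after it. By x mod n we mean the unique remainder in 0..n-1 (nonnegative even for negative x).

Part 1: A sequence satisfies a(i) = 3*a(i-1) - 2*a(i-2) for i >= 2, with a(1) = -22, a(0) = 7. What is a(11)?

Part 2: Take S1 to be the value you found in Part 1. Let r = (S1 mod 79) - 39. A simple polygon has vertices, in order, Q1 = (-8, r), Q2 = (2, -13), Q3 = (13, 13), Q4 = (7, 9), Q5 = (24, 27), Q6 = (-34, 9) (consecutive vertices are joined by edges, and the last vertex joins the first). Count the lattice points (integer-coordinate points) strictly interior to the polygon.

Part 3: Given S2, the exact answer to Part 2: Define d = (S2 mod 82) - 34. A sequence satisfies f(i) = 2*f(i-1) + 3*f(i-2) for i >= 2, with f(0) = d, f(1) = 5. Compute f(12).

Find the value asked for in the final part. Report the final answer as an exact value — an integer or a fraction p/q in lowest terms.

-930032

Part 1: a(2) = 3*(-22) - 2*(7) = -80; iterating: a(2)=-80, a(3)=-196, a(4)=-428, a(5)=-892, a(6)=-1820, a(7)=-3676, a(8)=-7388, a(9)=-14812, a(10)=-29660, a(11)=-59356; answer -59356
Part 2: S1 = -59356; r = 13; cross terms: (-8*-13 - 2*13)=78, (2*13 - 13*-13)=195, (13*9 - 7*13)=26, (7*27 - 24*9)=-27, (24*9 - -34*27)=1134, (-34*13 - -8*9)=-370; twice the area = |1036| = 1036; area = 518; boundary points = 2 + 1 + 2 + 1 + 2 + 2 = 10; strictly interior points = area - boundary/2 + 1 = 514; answer 514
Part 3: S2 = 514; d = -12; f(2) = 2*(5) + 3*(-12) = -26; iterating: f(2)=-26, f(3)=-37, f(4)=-152, f(5)=-415, f(6)=-1286, f(7)=-3817, f(8)=-11492, f(9)=-34435, f(10)=-103346, f(11)=-309997, f(12)=-930032; answer -930032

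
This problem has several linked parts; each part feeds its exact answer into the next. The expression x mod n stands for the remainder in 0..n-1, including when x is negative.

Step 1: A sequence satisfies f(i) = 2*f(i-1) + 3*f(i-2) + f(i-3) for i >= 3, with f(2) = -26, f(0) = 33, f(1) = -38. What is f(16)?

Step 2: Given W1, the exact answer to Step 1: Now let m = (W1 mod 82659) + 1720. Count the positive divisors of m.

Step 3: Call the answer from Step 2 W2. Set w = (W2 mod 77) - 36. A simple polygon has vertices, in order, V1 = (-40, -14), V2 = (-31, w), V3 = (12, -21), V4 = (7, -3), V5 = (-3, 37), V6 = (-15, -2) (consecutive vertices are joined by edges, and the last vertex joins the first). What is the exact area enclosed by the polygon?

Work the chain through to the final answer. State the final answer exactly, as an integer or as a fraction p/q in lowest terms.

Step 1: f(3) = 2*(-26) + 3*(-38) + 1*(33) = -133; iterating: f(3)=-133, f(4)=-382, f(5)=-1189, f(6)=-3657, f(7)=-11263, f(8)=-34686, f(9)=-106818, f(10)=-328957, f(11)=-1013054, f(12)=-3119797, f(13)=-9607713, f(14)=-29587871, f(15)=-91118678, f(16)=-280608682; answer -280608682
Step 2: W1 = -280608682; m = 20343; 20343 = 3 * 6781; number of divisors = (1+1) * (1+1) = 4; answer 4
Step 3: W2 = 4; w = -32; cross terms: (-40*-32 - -31*-14)=846, (-31*-21 - 12*-32)=1035, (12*-3 - 7*-21)=111, (7*37 - -3*-3)=250, (-3*-2 - -15*37)=561, (-15*-14 - -40*-2)=130; twice the area = |2933| = 2933; area = 2933/2; answer 2933/2

2933/2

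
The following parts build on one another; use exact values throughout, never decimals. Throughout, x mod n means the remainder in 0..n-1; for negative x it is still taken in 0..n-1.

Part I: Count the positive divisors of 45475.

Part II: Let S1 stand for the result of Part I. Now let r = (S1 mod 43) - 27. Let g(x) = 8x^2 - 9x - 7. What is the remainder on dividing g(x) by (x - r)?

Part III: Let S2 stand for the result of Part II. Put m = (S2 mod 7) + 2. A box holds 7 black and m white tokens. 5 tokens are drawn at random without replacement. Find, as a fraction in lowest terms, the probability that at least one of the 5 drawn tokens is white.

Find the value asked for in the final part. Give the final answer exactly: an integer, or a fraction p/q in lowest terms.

257/264

Part I: 45475 = 5^2 * 17 * 107; number of divisors = (2+1) * (1+1) * (1+1) = 12; answer 12
Part II: S1 = 12; r = -15; remainder = value at the root: 8*(-15)^2 - 9*(-15)^1 - 7 = (1800) + (135) + (-7) = 1928; answer 1928
Part III: S2 = 1928; m = 5; total draws C(12,5) = 792; complement C(7,5) = 21; favorable 792 - 21 = 771; P = 257/264; answer 257/264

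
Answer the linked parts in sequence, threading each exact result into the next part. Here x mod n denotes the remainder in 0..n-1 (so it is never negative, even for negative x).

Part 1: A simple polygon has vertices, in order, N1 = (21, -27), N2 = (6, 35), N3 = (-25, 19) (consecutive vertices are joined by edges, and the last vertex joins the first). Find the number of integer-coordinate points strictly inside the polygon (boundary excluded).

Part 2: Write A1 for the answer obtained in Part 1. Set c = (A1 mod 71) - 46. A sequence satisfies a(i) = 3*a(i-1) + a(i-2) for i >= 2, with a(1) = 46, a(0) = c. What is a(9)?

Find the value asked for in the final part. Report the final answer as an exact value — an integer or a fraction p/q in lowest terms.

Part 1: cross terms: (21*35 - 6*-27)=897, (6*19 - -25*35)=989, (-25*-27 - 21*19)=276; twice the area = |2162| = 2162; area = 1081; boundary points = 1 + 1 + 46 = 48; strictly interior points = area - boundary/2 + 1 = 1058; answer 1058
Part 2: A1 = 1058; c = 18; a(2) = 3*(46) + 1*(18) = 156; iterating: a(2)=156, a(3)=514, a(4)=1698, a(5)=5608, a(6)=18522, a(7)=61174, a(8)=202044, a(9)=667306; answer 667306

667306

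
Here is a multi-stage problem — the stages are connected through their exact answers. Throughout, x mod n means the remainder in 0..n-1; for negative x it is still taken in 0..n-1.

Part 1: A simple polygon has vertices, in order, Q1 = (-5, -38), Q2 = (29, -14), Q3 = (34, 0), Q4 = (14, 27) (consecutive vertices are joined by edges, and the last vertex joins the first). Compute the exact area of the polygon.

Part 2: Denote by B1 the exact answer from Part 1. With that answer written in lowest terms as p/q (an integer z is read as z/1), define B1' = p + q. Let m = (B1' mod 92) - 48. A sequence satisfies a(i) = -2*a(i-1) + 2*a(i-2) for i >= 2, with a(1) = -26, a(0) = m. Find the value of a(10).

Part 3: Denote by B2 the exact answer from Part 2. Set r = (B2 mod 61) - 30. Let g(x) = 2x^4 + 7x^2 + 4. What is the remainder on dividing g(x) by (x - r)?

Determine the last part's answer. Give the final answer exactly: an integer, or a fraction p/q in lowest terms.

Part 1: cross terms: (-5*-14 - 29*-38)=1172, (29*0 - 34*-14)=476, (34*27 - 14*0)=918, (14*-38 - -5*27)=-397; twice the area = |2169| = 2169; area = 2169/2; answer 2169/2
Part 2: B1 = 2169/2; threaded value p + q = 2171; m = 7; a(2) = -2*(-26) + 2*(7) = 66; iterating: a(2)=66, a(3)=-184, a(4)=500, a(5)=-1368, a(6)=3736, a(7)=-10208, a(8)=27888, a(9)=-76192, a(10)=208160; answer 208160
Part 3: B2 = 208160; r = -2; remainder = value at the root: 2*(-2)^4 + 7*(-2)^2 + 4 = (32) + (28) + (4) = 64; answer 64

64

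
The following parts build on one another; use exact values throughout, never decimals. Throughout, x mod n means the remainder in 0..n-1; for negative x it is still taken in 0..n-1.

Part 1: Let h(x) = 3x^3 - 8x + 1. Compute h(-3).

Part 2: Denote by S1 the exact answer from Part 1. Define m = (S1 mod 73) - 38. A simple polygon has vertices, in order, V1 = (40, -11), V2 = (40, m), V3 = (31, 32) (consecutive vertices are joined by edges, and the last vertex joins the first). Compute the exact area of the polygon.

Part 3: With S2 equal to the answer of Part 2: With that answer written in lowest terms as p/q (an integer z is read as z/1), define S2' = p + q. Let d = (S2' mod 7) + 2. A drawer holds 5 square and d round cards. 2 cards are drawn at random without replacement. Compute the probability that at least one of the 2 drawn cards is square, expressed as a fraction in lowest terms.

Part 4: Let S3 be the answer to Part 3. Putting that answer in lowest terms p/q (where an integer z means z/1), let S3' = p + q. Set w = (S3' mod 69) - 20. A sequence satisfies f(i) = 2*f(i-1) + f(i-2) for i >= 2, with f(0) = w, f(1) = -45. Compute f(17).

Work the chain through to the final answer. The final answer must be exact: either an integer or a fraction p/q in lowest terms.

-51621837

Part 1: 3*(-3)^3 - 8*(-3)^1 + 1 = (-81) + (24) + (1) = -56; answer -56
Part 2: S1 = -56; m = -21; cross terms: (40*-21 - 40*-11)=-400, (40*32 - 31*-21)=1931, (31*-11 - 40*32)=-1621; twice the area = |-90| = 90; area = 45; answer 45
Part 3: S2 = 45; threaded value p + q = 46; d = 6; total draws C(11,2) = 55; complement C(6,2) = 15; favorable 55 - 15 = 40; P = 8/11; answer 8/11
Part 4: S3 = 8/11; threaded value p + q = 19; w = -1; f(2) = 2*(-45) + 1*(-1) = -91; iterating: f(2)=-91, f(3)=-227, f(4)=-545, f(5)=-1317, f(6)=-3179, f(7)=-7675, f(8)=-18529, f(9)=-44733, f(10)=-107995, f(11)=-260723, f(12)=-629441, f(13)=-1519605, f(14)=-3668651, f(15)=-8856907, f(16)=-21382465, f(17)=-51621837; answer -51621837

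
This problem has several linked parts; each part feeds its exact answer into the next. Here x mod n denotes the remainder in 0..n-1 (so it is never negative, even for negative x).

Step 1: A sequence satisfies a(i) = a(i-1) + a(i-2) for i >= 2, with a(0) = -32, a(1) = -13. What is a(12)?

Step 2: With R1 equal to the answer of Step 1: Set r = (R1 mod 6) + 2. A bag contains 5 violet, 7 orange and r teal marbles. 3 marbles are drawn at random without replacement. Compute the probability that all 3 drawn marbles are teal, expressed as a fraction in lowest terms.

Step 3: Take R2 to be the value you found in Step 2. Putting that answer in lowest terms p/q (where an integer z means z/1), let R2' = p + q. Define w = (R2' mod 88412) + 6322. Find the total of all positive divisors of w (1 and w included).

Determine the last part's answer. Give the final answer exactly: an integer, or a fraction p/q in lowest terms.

6768

Step 1: a(2) = 1*(-13) + 1*(-32) = -45; iterating: a(2)=-45, a(3)=-58, a(4)=-103, a(5)=-161, a(6)=-264, a(7)=-425, a(8)=-689, a(9)=-1114, a(10)=-1803, a(11)=-2917, a(12)=-4720; answer -4720
Step 2: R1 = -4720; r = 4; total draws C(16,3) = 560; favorable C(4,3) = 4; P = 1/140; answer 1/140
Step 3: R2 = 1/140; threaded value p + q = 141; w = 6463; 6463 = 23 * 281; sigma = (1 + 23) * (1 + 281) = 24 * 282 = 6768; answer 6768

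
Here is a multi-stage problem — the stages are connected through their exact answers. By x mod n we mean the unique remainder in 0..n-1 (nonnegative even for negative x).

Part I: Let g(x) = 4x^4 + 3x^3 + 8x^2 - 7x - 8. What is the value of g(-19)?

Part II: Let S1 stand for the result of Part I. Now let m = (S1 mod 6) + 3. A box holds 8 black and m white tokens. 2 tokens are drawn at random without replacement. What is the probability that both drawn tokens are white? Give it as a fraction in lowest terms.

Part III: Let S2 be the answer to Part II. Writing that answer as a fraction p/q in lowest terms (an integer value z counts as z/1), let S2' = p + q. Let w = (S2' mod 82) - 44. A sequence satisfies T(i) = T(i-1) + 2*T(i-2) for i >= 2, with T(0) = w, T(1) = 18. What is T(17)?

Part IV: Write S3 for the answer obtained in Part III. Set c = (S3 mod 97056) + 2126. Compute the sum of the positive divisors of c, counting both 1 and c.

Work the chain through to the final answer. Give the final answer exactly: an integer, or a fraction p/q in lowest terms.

22932

Part I: 4*(-19)^4 + 3*(-19)^3 + 8*(-19)^2 - 7*(-19)^1 - 8 = (521284) + (-20577) + (2888) + (133) + (-8) = 503720; answer 503720
Part II: S1 = 503720; m = 5; total draws C(13,2) = 78; favorable C(5,2) = 10; P = 5/39; answer 5/39
Part III: S2 = 5/39; threaded value p + q = 44; w = 0; T(2) = 1*(18) + 2*(0) = 18; iterating: T(2)=18, T(3)=54, T(4)=90, T(5)=198, T(6)=378, T(7)=774, T(8)=1530, T(9)=3078, T(10)=6138, T(11)=12294, T(12)=24570, T(13)=49158, T(14)=98298, T(15)=196614, T(16)=393210, T(17)=786438; answer 786438
Part IV: S3 = 786438; c = 12116; 12116 = 2^2 * 13 * 233; sigma = (1 + 2 + 4) * (1 + 13) * (1 + 233) = 7 * 14 * 234 = 22932; answer 22932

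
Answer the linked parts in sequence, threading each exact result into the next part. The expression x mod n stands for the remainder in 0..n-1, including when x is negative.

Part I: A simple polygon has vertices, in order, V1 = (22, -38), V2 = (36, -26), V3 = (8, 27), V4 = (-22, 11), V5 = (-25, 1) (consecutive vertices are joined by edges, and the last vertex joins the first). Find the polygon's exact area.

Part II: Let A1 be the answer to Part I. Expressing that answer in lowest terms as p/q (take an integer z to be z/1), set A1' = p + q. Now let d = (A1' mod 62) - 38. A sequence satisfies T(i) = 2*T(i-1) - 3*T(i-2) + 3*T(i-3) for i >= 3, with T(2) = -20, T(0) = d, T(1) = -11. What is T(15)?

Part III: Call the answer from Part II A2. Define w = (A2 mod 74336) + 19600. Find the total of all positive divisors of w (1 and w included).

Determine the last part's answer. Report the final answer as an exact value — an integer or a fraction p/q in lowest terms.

105600

Part I: cross terms: (22*-26 - 36*-38)=796, (36*27 - 8*-26)=1180, (8*11 - -22*27)=682, (-22*1 - -25*11)=253, (-25*-38 - 22*1)=928; twice the area = |3839| = 3839; area = 3839/2; answer 3839/2
Part II: A1 = 3839/2; threaded value p + q = 3841; d = 21; T(3) = 2*(-20) - 3*(-11) + 3*(21) = 56; iterating: T(3)=56, T(4)=139, T(5)=50, T(6)=-149, T(7)=-31, T(8)=535, T(9)=716, T(10)=-266, T(11)=-1075, T(12)=796, T(13)=4019, T(14)=2425, T(15)=-4819; answer -4819
Part III: A2 = -4819; w = 89117; 89117 = 7 * 29 * 439; sigma = (1 + 7) * (1 + 29) * (1 + 439) = 8 * 30 * 440 = 105600; answer 105600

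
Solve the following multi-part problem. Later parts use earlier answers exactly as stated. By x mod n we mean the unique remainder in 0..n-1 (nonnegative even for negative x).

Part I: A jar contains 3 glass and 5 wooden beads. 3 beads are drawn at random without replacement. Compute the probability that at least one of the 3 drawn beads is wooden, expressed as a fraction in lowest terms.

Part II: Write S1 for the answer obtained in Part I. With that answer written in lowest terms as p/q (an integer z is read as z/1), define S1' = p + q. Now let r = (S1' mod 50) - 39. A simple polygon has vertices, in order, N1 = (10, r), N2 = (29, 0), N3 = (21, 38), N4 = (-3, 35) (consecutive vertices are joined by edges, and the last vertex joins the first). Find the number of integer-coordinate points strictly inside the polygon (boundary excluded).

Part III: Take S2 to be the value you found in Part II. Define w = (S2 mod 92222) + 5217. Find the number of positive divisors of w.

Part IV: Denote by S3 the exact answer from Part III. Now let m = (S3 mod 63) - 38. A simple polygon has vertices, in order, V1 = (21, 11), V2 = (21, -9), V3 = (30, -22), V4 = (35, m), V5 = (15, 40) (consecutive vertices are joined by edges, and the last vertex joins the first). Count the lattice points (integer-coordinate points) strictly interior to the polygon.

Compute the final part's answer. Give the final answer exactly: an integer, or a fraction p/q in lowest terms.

Part I: total draws C(8,3) = 56; complement C(3,3) = 1; favorable 56 - 1 = 55; P = 55/56; answer 55/56
Part II: S1 = 55/56; threaded value p + q = 111; r = -28; cross terms: (10*0 - 29*-28)=812, (29*38 - 21*0)=1102, (21*35 - -3*38)=849, (-3*-28 - 10*35)=-266; twice the area = |2497| = 2497; area = 2497/2; boundary points = 1 + 2 + 3 + 1 = 7; strictly interior points = area - boundary/2 + 1 = 1246; answer 1246
Part III: S2 = 1246; w = 6463; 6463 = 23 * 281; number of divisors = (1+1) * (1+1) = 4; answer 4
Part IV: S3 = 4; m = -34; cross terms: (21*-9 - 21*11)=-420, (21*-22 - 30*-9)=-192, (30*-34 - 35*-22)=-250, (35*40 - 15*-34)=1910, (15*11 - 21*40)=-675; twice the area = |373| = 373; area = 373/2; boundary points = 20 + 1 + 1 + 2 + 1 = 25; strictly interior points = area - boundary/2 + 1 = 175; answer 175

175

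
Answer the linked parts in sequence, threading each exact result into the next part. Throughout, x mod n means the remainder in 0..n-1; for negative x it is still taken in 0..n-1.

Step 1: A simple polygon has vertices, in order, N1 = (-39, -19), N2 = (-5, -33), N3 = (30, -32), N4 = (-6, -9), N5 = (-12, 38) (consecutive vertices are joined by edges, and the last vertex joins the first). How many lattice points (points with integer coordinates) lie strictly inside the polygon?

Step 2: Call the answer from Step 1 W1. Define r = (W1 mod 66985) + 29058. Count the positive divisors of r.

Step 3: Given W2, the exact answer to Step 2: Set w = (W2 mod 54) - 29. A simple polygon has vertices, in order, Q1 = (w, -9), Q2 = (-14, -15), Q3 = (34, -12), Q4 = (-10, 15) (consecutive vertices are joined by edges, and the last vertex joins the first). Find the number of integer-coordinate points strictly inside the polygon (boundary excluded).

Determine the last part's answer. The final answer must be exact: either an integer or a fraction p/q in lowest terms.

Step 1: cross terms: (-39*-33 - -5*-19)=1192, (-5*-32 - 30*-33)=1150, (30*-9 - -6*-32)=-462, (-6*38 - -12*-9)=-336, (-12*-19 - -39*38)=1710; twice the area = |3254| = 3254; area = 1627; boundary points = 2 + 1 + 1 + 1 + 3 = 8; strictly interior points = area - boundary/2 + 1 = 1624; answer 1624
Step 2: W1 = 1624; r = 30682; 30682 = 2 * 23^2 * 29; number of divisors = (1+1) * (2+1) * (1+1) = 12; answer 12
Step 3: W2 = 12; w = -17; cross terms: (-17*-15 - -14*-9)=129, (-14*-12 - 34*-15)=678, (34*15 - -10*-12)=390, (-10*-9 - -17*15)=345; twice the area = |1542| = 1542; area = 771; boundary points = 3 + 3 + 1 + 1 = 8; strictly interior points = area - boundary/2 + 1 = 768; answer 768

768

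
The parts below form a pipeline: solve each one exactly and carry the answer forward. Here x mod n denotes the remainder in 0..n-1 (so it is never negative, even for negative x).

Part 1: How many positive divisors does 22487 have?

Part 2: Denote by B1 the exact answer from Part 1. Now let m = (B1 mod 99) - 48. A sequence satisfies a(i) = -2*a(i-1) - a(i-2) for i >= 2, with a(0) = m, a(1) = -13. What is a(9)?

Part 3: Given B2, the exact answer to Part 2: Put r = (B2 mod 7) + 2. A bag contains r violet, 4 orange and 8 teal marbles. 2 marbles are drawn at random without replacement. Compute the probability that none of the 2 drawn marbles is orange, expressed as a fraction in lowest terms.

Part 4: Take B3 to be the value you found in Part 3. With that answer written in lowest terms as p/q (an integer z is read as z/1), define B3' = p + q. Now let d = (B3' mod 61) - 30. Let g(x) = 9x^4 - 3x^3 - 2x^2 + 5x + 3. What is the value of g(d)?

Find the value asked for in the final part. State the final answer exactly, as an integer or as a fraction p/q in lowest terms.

Part 1: 22487 = 113 * 199; number of divisors = (1+1) * (1+1) = 4; answer 4
Part 2: B1 = 4; m = -44; a(2) = -2*(-13) - 1*(-44) = 70; iterating: a(2)=70, a(3)=-127, a(4)=184, a(5)=-241, a(6)=298, a(7)=-355, a(8)=412, a(9)=-469; answer -469
Part 3: B2 = -469; r = 2; total draws C(14,2) = 91; favorable C(10,2) = 45; P = 45/91; answer 45/91
Part 4: B3 = 45/91; threaded value p + q = 136; d = -16; 9*(-16)^4 - 3*(-16)^3 - 2*(-16)^2 + 5*(-16)^1 + 3 = (589824) + (12288) + (-512) + (-80) + (3) = 601523; answer 601523

601523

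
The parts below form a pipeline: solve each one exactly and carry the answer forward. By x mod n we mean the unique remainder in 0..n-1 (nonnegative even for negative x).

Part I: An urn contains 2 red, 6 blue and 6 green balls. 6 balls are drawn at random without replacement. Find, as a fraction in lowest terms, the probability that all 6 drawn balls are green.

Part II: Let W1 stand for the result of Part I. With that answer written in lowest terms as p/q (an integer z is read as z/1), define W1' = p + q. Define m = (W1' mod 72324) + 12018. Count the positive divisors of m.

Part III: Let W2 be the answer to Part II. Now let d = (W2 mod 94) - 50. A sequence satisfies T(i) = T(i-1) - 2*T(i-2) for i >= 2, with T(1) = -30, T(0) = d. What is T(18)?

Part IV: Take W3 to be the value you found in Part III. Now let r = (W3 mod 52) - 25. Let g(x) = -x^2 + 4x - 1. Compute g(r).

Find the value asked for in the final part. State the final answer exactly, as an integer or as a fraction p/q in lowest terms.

-78

Part I: total draws C(14,6) = 3003; favorable C(6,6) = 1; P = 1/3003; answer 1/3003
Part II: W1 = 1/3003; threaded value p + q = 3004; m = 15022; 15022 = 2 * 7 * 29 * 37; number of divisors = (1+1) * (1+1) * (1+1) * (1+1) = 16; answer 16
Part III: W2 = 16; d = -34; T(2) = 1*(-30) - 2*(-34) = 38; iterating: T(2)=38, T(3)=98, T(4)=22, T(5)=-174, T(6)=-218, T(7)=130, T(8)=566, T(9)=306, T(10)=-826, T(11)=-1438, T(12)=214, T(13)=3090, T(14)=2662, T(15)=-3518, T(16)=-8842, T(17)=-1806, T(18)=15878; answer 15878
Part IV: W3 = 15878; r = -7; -1*(-7)^2 + 4*(-7)^1 - 1 = (-49) + (-28) + (-1) = -78; answer -78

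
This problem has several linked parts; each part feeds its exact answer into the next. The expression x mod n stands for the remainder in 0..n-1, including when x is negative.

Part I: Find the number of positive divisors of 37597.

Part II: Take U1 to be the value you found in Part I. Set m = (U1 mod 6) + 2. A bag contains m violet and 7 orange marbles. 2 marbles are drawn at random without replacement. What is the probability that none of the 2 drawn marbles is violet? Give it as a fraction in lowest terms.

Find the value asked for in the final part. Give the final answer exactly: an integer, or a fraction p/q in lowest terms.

21/55

Part I: 37597 = 7 * 41 * 131; number of divisors = (1+1) * (1+1) * (1+1) = 8; answer 8
Part II: U1 = 8; m = 4; total draws C(11,2) = 55; favorable C(7,2) = 21; P = 21/55; answer 21/55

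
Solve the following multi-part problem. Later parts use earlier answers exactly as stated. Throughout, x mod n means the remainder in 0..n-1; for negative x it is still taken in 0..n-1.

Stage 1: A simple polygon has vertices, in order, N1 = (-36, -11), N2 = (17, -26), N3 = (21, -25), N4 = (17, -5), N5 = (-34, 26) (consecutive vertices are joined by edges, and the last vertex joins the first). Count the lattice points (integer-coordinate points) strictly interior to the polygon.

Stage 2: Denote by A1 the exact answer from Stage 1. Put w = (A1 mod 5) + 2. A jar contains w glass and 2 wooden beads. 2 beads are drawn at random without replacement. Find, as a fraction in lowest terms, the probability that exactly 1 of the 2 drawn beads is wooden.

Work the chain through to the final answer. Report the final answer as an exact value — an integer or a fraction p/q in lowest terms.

Stage 1: cross terms: (-36*-26 - 17*-11)=1123, (17*-25 - 21*-26)=121, (21*-5 - 17*-25)=320, (17*26 - -34*-5)=272, (-34*-11 - -36*26)=1310; twice the area = |3146| = 3146; area = 1573; boundary points = 1 + 1 + 4 + 1 + 1 = 8; strictly interior points = area - boundary/2 + 1 = 1570; answer 1570
Stage 2: A1 = 1570; w = 2; total draws C(4,2) = 6; favorable C(2,1)*C(2,1) = 4; P = 2/3; answer 2/3

2/3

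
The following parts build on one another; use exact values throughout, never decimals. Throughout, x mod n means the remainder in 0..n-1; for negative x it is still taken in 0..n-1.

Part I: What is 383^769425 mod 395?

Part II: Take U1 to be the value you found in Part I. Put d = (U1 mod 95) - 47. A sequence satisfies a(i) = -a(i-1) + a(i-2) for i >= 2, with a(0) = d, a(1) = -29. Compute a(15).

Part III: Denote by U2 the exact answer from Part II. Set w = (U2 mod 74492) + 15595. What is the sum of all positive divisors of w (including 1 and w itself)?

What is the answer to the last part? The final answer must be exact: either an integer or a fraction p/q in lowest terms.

Part I: squarings mod 395: 383^1=383, 383^2=144, 383^4=196, 383^8=101, 383^16=326, 383^32=21, 383^64=46, 383^128=141, 383^256=131, 383^512=176, 383^1024=166, 383^2048=301, 383^4096=146, 383^8192=381, 383^16384=196, 383^32768=101, 383^65536=326, 383^131072=21, 383^262144=46, 383^524288=141; 383^769425 = 383^1 * 383^16 * 383^128 * 383^256 * 383^1024 * 383^2048 * 383^4096 * 383^8192 * 383^32768 * 383^65536 * 383^131072 * 383^524288 = 143 (mod 395); answer 143
Part II: U1 = 143; d = 1; a(2) = -1*(-29) + 1*(1) = 30; iterating: a(2)=30, a(3)=-59, a(4)=89, a(5)=-148, a(6)=237, a(7)=-385, a(8)=622, a(9)=-1007, a(10)=1629, a(11)=-2636, a(12)=4265, a(13)=-6901, a(14)=11166, a(15)=-18067; answer -18067
Part III: U2 = -18067; w = 72020; 72020 = 2^2 * 5 * 13 * 277; sigma = (1 + 2 + 4) * (1 + 5) * (1 + 13) * (1 + 277) = 7 * 6 * 14 * 278 = 163464; answer 163464

163464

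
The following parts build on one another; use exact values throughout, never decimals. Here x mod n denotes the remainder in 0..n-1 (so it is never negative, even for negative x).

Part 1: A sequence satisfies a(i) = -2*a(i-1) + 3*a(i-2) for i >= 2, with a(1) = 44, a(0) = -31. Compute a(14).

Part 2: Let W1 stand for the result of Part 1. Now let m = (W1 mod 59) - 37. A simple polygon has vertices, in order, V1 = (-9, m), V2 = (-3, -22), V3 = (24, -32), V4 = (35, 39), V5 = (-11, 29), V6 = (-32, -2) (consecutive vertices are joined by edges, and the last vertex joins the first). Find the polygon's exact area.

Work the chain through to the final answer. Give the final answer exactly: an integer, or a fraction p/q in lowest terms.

Part 1: a(2) = -2*(44) + 3*(-31) = -181; iterating: a(2)=-181, a(3)=494, a(4)=-1531, a(5)=4544, a(6)=-13681, a(7)=40994, a(8)=-123031, a(9)=369044, a(10)=-1107181, a(11)=3321494, a(12)=-9964531, a(13)=29893544, a(14)=-89680681; answer -89680681
Part 2: W1 = -89680681; m = -10; cross terms: (-9*-22 - -3*-10)=168, (-3*-32 - 24*-22)=624, (24*39 - 35*-32)=2056, (35*29 - -11*39)=1444, (-11*-2 - -32*29)=950, (-32*-10 - -9*-2)=302; twice the area = |5544| = 5544; area = 2772; answer 2772

2772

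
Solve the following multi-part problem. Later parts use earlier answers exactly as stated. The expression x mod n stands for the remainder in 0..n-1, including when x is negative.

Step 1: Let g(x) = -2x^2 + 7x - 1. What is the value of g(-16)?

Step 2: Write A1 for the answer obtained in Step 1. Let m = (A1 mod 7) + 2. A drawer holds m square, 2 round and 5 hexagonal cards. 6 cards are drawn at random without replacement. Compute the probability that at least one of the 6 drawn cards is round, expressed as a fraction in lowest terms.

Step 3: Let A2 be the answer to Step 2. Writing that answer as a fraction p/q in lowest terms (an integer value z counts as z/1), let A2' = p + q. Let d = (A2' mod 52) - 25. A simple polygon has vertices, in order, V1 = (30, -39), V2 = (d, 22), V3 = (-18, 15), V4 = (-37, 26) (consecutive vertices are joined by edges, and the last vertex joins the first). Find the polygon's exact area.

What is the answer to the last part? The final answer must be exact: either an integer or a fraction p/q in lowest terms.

822

Step 1: -2*(-16)^2 + 7*(-16)^1 - 1 = (-512) + (-112) + (-1) = -625; answer -625
Step 2: A1 = -625; m = 7; total draws C(14,6) = 3003; complement C(12,6) = 924; favorable 3003 - 924 = 2079; P = 9/13; answer 9/13
Step 3: A2 = 9/13; threaded value p + q = 22; d = -3; cross terms: (30*22 - -3*-39)=543, (-3*15 - -18*22)=351, (-18*26 - -37*15)=87, (-37*-39 - 30*26)=663; twice the area = |1644| = 1644; area = 822; answer 822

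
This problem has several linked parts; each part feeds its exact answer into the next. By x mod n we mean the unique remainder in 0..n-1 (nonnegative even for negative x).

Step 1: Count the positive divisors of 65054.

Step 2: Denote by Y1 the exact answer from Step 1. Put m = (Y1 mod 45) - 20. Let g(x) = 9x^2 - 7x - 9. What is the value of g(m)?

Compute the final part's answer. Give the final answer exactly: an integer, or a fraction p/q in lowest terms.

1371

Step 1: 65054 = 2 * 11 * 2957; number of divisors = (1+1) * (1+1) * (1+1) = 8; answer 8
Step 2: Y1 = 8; m = -12; 9*(-12)^2 - 7*(-12)^1 - 9 = (1296) + (84) + (-9) = 1371; answer 1371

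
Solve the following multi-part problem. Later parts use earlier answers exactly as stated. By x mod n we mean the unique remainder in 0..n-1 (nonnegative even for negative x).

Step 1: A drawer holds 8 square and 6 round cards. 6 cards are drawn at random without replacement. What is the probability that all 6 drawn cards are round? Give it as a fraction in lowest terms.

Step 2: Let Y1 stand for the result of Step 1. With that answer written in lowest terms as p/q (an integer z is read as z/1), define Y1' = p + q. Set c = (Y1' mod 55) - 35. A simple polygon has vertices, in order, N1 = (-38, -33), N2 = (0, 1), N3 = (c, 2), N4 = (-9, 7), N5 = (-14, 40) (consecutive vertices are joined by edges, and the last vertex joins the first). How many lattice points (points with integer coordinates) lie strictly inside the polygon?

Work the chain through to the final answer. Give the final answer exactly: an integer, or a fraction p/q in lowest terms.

845

Step 1: total draws C(14,6) = 3003; favorable C(6,6) = 1; P = 1/3003; answer 1/3003
Step 2: Y1 = 1/3003; threaded value p + q = 3004; c = -1; cross terms: (-38*1 - 0*-33)=-38, (0*2 - -1*1)=1, (-1*7 - -9*2)=11, (-9*40 - -14*7)=-262, (-14*-33 - -38*40)=1982; twice the area = |1694| = 1694; area = 847; boundary points = 2 + 1 + 1 + 1 + 1 = 6; strictly interior points = area - boundary/2 + 1 = 845; answer 845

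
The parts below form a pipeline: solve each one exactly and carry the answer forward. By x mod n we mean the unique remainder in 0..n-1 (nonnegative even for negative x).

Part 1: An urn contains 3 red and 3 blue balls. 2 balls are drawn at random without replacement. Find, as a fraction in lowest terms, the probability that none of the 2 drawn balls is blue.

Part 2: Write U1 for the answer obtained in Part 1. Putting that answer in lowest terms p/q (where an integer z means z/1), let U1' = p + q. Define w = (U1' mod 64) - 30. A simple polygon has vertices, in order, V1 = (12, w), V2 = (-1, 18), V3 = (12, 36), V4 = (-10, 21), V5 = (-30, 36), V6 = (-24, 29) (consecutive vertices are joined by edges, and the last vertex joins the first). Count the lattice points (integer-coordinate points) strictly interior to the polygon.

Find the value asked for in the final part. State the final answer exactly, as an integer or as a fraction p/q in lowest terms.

518

Part 1: total draws C(6,2) = 15; favorable C(3,2) = 3; P = 1/5; answer 1/5
Part 2: U1 = 1/5; threaded value p + q = 6; w = -24; cross terms: (12*18 - -1*-24)=192, (-1*36 - 12*18)=-252, (12*21 - -10*36)=612, (-10*36 - -30*21)=270, (-30*29 - -24*36)=-6, (-24*-24 - 12*29)=228; twice the area = |1044| = 1044; area = 522; boundary points = 1 + 1 + 1 + 5 + 1 + 1 = 10; strictly interior points = area - boundary/2 + 1 = 518; answer 518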